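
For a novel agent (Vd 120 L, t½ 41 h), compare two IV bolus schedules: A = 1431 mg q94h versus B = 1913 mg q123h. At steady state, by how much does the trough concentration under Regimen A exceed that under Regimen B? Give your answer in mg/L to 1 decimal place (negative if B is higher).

Regimen A: f = (1/2)^(94/41) ≈ 0.2041; Cmin,ss = (1431/120)·f/(1−f) ≈ 3.058 mg/L.
Regimen B: f = (1/2)^(123/41) ≈ 0.1250; Cmin,ss = (1913/120)·f/(1−f) ≈ 2.277 mg/L.
Difference ≈ 3.058 − 2.277 ≈ 0.781 mg/L.

0.8 mg/L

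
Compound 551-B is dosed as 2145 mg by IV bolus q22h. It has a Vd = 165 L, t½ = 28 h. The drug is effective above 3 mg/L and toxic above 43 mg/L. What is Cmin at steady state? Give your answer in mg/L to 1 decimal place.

k = ln2/t½ = ln2/28 ≈ 0.024755 h⁻¹; fraction remaining f = e^(−kτ) = e^(−0.024755×22) ≈ 0.5801.
At steady state, accumulation factor R = 1/(1 − e^(−kτ)) ≈ 2.3815.
Each bolus raises the concentration by D/Vd = 2145/165 ≈ 13.000 mg/L.
Steady-state peak Cmax,ss = C₀·R ≈ 13.000 × 2.3815 ≈ 30.959 mg/L.
Steady-state trough Cmin,ss = Cmax,ss·f ≈ 30.959 × 0.5801 ≈ 17.959 mg/L.
Trough 18.0 mg/L vs MEC 3 mg/L: adequate.

18.0 mg/L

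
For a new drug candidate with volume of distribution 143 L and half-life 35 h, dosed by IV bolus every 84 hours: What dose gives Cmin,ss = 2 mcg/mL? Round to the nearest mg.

τ/t½ = 84/35 ≈ 2.4, so f = (1/2)^(84/35) ≈ 0.189465.
Cmin,ss = (D/Vd)·f/(1−f), so D = Cmin,ss·Vd·(1−f)/f.
D = 2 × 143 × (1−f)/f ≈ 2 × 143 × 4.27802 ≈ 1223.51 mg.

1224 mg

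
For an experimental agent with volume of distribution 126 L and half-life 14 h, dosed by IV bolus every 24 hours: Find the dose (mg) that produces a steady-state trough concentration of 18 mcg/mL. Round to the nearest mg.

5174 mg

τ/t½ = 24/14 ≈ 1.7143, so f = (1/2)^(24/14) ≈ 0.304753.
Cmin,ss = (D/Vd)·f/(1−f), so D = Cmin,ss·Vd·(1−f)/f.
D = 18 × 126 × (1−f)/f ≈ 18 × 126 × 2.28135 ≈ 5174.10 mg.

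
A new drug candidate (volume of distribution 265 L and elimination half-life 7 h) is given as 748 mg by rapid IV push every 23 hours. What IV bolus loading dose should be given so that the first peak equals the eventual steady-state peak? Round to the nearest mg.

833 mg

f = (1/2)^(23/7) ≈ 0.102542; accumulation ratio R = 1/(1−f) ≈ 1.11426.
Loading dose to hit Cmax,ss on first dose: D_load = D_maint·R ≈ 748 × 1.11426 ≈ 833.47 mg.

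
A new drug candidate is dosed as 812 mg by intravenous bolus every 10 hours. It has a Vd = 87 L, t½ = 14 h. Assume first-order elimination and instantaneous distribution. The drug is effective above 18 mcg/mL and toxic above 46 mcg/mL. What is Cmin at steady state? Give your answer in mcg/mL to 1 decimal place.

Over one 10-h interval, 10/14 ≈ 0.71429 half-lives elapse, leaving f ≈ 0.6095 of each dose.
Accumulation ratio R = 1/(1 − f) ≈ 1/0.3905 ≈ 2.5608.
Each bolus raises the concentration by D/Vd = 812/87 ≈ 9.333 mcg/mL.
Steady-state peak Cmax,ss = C₀·R ≈ 9.333 × 2.5608 ≈ 23.900 mcg/mL.
One interval later, Cmin,ss = Cmax,ss·e^(−kτ) ≈ 23.900 × 0.6095 ≈ 14.567 mcg/mL.
Trough 14.6 mcg/mL vs MEC 18 mcg/mL: subtherapeutic.

14.6 mcg/mL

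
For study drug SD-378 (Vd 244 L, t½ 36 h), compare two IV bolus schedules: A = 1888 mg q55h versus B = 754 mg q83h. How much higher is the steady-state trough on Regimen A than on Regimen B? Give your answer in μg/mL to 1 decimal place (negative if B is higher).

3.3 μg/mL

Regimen A: f = (1/2)^(55/36) ≈ 0.3468; Cmin,ss = (1888/244)·f/(1−f) ≈ 4.108 μg/mL.
Regimen B: f = (1/2)^(83/36) ≈ 0.2023; Cmin,ss = (754/244)·f/(1−f) ≈ 0.784 μg/mL.
Difference ≈ 4.108 − 0.784 ≈ 3.324 μg/mL.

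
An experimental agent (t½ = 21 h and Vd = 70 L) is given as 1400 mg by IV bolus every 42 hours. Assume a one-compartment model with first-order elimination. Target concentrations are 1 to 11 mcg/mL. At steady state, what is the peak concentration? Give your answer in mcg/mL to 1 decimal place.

τ = 42 h = 2 half-lives, so f = (1/2)^2 = 0.25.
Accumulation ratio R = 1/(1 − f) = 1/0.75 = 4/3.
Single-dose peak C₀ = D/Vd = 1400/70 = 20 mcg/mL.
Steady-state peak Cmax,ss = C₀·R = 20 × 4/3 ≈ 26.667 mcg/mL.
Peak 26.7 mcg/mL vs MTC 11 mcg/mL: exceeds toxic threshold.

26.7 mcg/mL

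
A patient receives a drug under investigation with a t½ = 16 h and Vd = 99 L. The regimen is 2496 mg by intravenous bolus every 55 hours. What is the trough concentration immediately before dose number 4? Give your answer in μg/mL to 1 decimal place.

f = (1/2)^(τ/t½) = (1/2)^(55/16) ≈ 0.0923.
C₀ = D/Vd = 2496/99 ≈ 25.212 μg/mL.
Before the 4th dose, 3 doses have been given. Superposition: Cmin = C₀·(f + f² + … + f^3).
≈ 25.212 × (0.0923 + 0.0085 + 0.0008) ≈ 25.212 × 0.1016 ≈ 2.562 μg/mL.

2.6 μg/mL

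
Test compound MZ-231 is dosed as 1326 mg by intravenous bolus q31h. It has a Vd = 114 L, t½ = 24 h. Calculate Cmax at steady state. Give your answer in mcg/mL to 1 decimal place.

τ/t½ = 31/24 ≈ 1.2917, so fraction remaining f = (1/2)^(31/24) ≈ 0.4085.
At steady state, accumulation factor R = 1/(1 − e^(−kτ)) ≈ 1.6906.
Single-dose peak C₀ = D/Vd = 1326/114 ≈ 11.632 mcg/mL.
Steady-state peak Cmax,ss = C₀·R ≈ 11.632 × 1.6906 ≈ 19.665 mcg/mL.

19.7 mcg/mL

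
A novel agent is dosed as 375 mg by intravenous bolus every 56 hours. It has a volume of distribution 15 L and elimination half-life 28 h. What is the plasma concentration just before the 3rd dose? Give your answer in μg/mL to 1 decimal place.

f = (1/2)^(τ/t½) = (1/2)^(56/28) ≈ 0.2500.
C₀ = D/Vd = 375/15 ≈ 25.000 μg/mL.
Before the 3rd dose, 2 doses have been given. Superposition: Cmin = C₀·(f + f²).
≈ 25.000 × (0.2500 + 0.0625) ≈ 25.000 × 0.3125 ≈ 7.812 μg/mL.

7.8 μg/mL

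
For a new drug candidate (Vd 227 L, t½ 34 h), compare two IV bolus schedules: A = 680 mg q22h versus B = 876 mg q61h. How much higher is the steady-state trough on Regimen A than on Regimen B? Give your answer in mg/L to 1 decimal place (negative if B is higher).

3.7 mg/L

Regimen A: f = (1/2)^(22/34) ≈ 0.6386; Cmin,ss = (680/227)·f/(1−f) ≈ 5.293 mg/L.
Regimen B: f = (1/2)^(61/34) ≈ 0.2883; Cmin,ss = (876/227)·f/(1−f) ≈ 1.563 mg/L.
Difference ≈ 5.293 − 1.563 ≈ 3.730 mg/L.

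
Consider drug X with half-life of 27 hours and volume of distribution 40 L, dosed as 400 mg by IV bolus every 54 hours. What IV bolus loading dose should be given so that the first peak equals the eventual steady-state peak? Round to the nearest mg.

533 mg

f = (1/2)^(54/27) ≈ 0.250000; accumulation ratio R = 1/(1−f) ≈ 1.33333.
Loading dose to hit Cmax,ss on first dose: D_load = D_maint·R ≈ 400 × 1.33333 ≈ 533.33 mg.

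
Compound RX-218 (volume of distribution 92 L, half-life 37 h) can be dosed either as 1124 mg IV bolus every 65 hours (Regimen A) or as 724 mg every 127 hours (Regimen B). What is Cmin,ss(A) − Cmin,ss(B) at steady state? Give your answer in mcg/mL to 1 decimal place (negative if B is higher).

Regimen A: f = (1/2)^(65/37) ≈ 0.2959; Cmin,ss = (1124/92)·f/(1−f) ≈ 5.134 mcg/mL.
Regimen B: f = (1/2)^(127/37) ≈ 0.0926; Cmin,ss = (724/92)·f/(1−f) ≈ 0.803 mcg/mL.
Difference ≈ 5.134 − 0.803 ≈ 4.331 mcg/mL.

4.3 mcg/mL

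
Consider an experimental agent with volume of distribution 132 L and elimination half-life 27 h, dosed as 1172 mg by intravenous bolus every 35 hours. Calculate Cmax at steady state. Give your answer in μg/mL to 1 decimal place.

τ/t½ = 35/27 ≈ 1.2963, so fraction remaining f = (1/2)^(35/27) ≈ 0.4072.
At steady state, accumulation factor R = 1/(1 − e^(−kτ)) ≈ 1.6869.
Each bolus raises the concentration by D/Vd = 1172/132 ≈ 8.879 μg/mL.
Cmax,ss = C₀/(1 − f) ≈ 8.879/0.5928 ≈ 14.978 μg/mL.

15.0 μg/mL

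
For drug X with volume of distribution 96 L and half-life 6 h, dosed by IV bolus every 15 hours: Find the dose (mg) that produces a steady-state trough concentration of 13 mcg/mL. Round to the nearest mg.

τ/t½ = 15/6 ≈ 2.5, so f = (1/2)^(15/6) ≈ 0.176777.
Cmin,ss = (D/Vd)·f/(1−f), so D = Cmin,ss·Vd·(1−f)/f.
D = 13 × 96 × (1−f)/f ≈ 13 × 96 × 4.65684 ≈ 5811.74 mg.

5812 mg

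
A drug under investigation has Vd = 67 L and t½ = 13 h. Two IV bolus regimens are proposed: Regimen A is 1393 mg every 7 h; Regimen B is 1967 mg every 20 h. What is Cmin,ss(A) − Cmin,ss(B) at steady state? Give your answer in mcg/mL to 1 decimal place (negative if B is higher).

30.5 mcg/mL

Regimen A: f = (1/2)^(7/13) ≈ 0.6885; Cmin,ss = (1393/67)·f/(1−f) ≈ 45.954 mcg/mL.
Regimen B: f = (1/2)^(20/13) ≈ 0.3443; Cmin,ss = (1967/67)·f/(1−f) ≈ 15.416 mcg/mL.
Difference ≈ 45.954 − 15.416 ≈ 30.538 mcg/mL.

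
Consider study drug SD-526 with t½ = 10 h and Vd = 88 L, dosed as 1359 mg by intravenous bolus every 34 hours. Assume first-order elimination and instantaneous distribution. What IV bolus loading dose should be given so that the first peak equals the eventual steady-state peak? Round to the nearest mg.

f = (1/2)^(34/10) ≈ 0.094732; accumulation ratio R = 1/(1−f) ≈ 1.10465.
Loading dose to hit Cmax,ss on first dose: D_load = D_maint·R ≈ 1359 × 1.10465 ≈ 1501.22 mg.

1501 mg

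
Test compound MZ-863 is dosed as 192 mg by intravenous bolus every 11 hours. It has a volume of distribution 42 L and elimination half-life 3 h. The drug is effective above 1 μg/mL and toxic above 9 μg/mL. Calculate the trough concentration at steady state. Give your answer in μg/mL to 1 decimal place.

0.4 μg/mL

Over one 11-h interval, 11/3 ≈ 3.6667 half-lives elapse, leaving f ≈ 0.0787 of each dose.
Each bolus raises the concentration by D/Vd = 192/42 ≈ 4.571 μg/mL.
Steady-state trough Cmin,ss = C₀·f/(1−f) ≈ 4.571 × 0.0787/0.9213 ≈ 0.390 μg/mL.
Trough 0.4 μg/mL vs MEC 1 μg/mL: subtherapeutic.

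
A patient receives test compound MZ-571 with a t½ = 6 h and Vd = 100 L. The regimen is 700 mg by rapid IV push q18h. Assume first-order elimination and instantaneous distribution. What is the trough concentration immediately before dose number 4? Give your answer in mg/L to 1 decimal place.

1.0 mg/L

f = (1/2)^(τ/t½) = (1/2)^(18/6) ≈ 0.1250.
C₀ = D/Vd = 700/100 ≈ 7.000 mg/L.
Before the 4th dose, 3 doses have been given. Superposition: Cmin = C₀·(f + f² + … + f^3).
≈ 7.000 × (0.1250 + 0.0156 + 0.0020) ≈ 7.000 × 0.1426 ≈ 0.998 mg/L.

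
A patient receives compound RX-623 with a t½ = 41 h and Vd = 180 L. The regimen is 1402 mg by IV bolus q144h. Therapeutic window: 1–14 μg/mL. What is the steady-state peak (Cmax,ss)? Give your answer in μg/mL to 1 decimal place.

8.5 μg/mL

Over one 144-h interval, 144/41 ≈ 3.5122 half-lives elapse, leaving f ≈ 0.0876 of each dose.
At steady state, accumulation factor R = 1/(1 − e^(−kτ)) ≈ 1.0960.
Each bolus raises the concentration by D/Vd = 1402/180 ≈ 7.789 μg/mL.
Cmax,ss = C₀/(1 − f) ≈ 7.789/0.9124 ≈ 8.537 μg/mL.
Peak 8.5 μg/mL vs MTC 14 μg/mL: below toxic threshold.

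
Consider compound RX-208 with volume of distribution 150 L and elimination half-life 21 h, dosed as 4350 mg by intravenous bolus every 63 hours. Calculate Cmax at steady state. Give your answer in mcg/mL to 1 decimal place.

τ = 63 h = 3 half-lives, so f = (1/2)^3 = 0.125.
At steady state, R = 1/(1 − 0.125) = 8/7.
Single-dose peak C₀ = D/Vd = 4350/150 = 29 mcg/mL.
Steady-state peak Cmax,ss = C₀·R = 29 × 8/7 ≈ 33.143 mcg/mL.

33.1 mcg/mL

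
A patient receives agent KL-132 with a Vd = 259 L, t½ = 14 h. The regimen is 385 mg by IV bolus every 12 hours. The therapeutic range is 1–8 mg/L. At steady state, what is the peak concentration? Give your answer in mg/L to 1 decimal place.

3.3 mg/L

Over one 12-h interval, 12/14 ≈ 0.85714 half-lives elapse, leaving f ≈ 0.5520 of each dose.
Accumulation ratio R = 1/(1 − f) ≈ 1/0.4480 ≈ 2.2321.
Each bolus raises the concentration by D/Vd = 385/259 ≈ 1.486 mg/L.
Steady-state peak Cmax,ss = C₀·R ≈ 1.486 × 2.2321 ≈ 3.317 mg/L.
Peak 3.3 mg/L vs MTC 8 mg/L: below toxic threshold.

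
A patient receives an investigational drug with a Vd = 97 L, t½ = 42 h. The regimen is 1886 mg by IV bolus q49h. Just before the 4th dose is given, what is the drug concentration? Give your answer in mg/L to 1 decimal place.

14.2 mg/L

f = (1/2)^(τ/t½) = (1/2)^(49/42) ≈ 0.4454.
C₀ = D/Vd = 1886/97 ≈ 19.443 mg/L.
Before the 4th dose, 3 doses have been given. Superposition: Cmin = C₀·(f + f² + … + f^3).
≈ 19.443 × (0.4454 + 0.1984 + 0.0884) ≈ 19.443 × 0.7322 ≈ 14.236 mg/L.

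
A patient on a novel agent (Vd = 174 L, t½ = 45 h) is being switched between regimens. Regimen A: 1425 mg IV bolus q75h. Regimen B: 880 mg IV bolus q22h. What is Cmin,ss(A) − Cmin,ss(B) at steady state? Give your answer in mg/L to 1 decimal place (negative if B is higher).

-8.8 mg/L

Regimen A: f = (1/2)^(75/45) ≈ 0.3150; Cmin,ss = (1425/174)·f/(1−f) ≈ 3.766 mg/L.
Regimen B: f = (1/2)^(22/45) ≈ 0.7126; Cmin,ss = (880/174)·f/(1−f) ≈ 12.540 mg/L.
Difference ≈ 3.766 − 12.540 ≈ -8.774 mg/L.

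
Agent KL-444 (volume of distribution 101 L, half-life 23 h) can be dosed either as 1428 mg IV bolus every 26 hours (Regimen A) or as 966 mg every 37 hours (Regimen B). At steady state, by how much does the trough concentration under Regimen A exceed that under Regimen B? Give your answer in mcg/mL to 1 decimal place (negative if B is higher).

Regimen A: f = (1/2)^(26/23) ≈ 0.4568; Cmin,ss = (1428/101)·f/(1−f) ≈ 11.890 mcg/mL.
Regimen B: f = (1/2)^(37/23) ≈ 0.3279; Cmin,ss = (966/101)·f/(1−f) ≈ 4.666 mcg/mL.
Difference ≈ 11.890 − 4.666 ≈ 7.224 mcg/mL.

7.2 mcg/mL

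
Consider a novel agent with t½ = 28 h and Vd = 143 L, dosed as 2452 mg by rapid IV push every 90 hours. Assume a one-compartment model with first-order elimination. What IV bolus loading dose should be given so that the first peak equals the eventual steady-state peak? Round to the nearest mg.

2748 mg

f = (1/2)^(90/28) ≈ 0.107747; accumulation ratio R = 1/(1−f) ≈ 1.12076.
Loading dose to hit Cmax,ss on first dose: D_load = D_maint·R ≈ 2452 × 1.12076 ≈ 2748.10 mg.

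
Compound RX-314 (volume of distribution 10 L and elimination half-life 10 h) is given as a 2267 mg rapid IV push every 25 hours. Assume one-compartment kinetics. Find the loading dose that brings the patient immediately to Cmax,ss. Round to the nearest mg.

f = (1/2)^(25/10) ≈ 0.176777; accumulation ratio R = 1/(1−f) ≈ 1.21474.
Loading dose to hit Cmax,ss on first dose: D_load = D_maint·R ≈ 2267 × 1.21474 ≈ 2753.82 mg.

2754 mg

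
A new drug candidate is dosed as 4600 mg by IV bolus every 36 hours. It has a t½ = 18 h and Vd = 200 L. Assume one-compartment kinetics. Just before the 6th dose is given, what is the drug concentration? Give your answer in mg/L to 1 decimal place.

f = (1/2)^(τ/t½) = (1/2)^(36/18) ≈ 0.2500.
C₀ = D/Vd = 4600/200 ≈ 23.000 mg/L.
Before the 6th dose, 5 doses have been given. Superposition: Cmin = C₀·(f + f² + … + f^5).
≈ 23.000 × (0.2500 + 0.0625 + 0.0156 + 0.0039 + 0.0010) ≈ 23.000 × 0.3330 ≈ 7.659 mg/L.

7.7 mg/L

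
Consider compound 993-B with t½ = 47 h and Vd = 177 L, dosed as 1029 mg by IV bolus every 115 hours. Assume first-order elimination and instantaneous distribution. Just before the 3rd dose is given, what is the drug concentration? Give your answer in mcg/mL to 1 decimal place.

1.3 mcg/mL

f = (1/2)^(τ/t½) = (1/2)^(115/47) ≈ 0.1834.
C₀ = D/Vd = 1029/177 ≈ 5.814 mcg/mL.
Before the 3rd dose, 2 doses have been given. Superposition: Cmin = C₀·(f + f²).
≈ 5.814 × (0.1834 + 0.0336) ≈ 5.814 × 0.2170 ≈ 1.262 mcg/mL.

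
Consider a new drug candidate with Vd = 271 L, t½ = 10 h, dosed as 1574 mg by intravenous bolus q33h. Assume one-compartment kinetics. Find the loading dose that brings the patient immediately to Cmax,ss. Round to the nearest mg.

1752 mg

f = (1/2)^(33/10) ≈ 0.101532; accumulation ratio R = 1/(1−f) ≈ 1.11301.
Loading dose to hit Cmax,ss on first dose: D_load = D_maint·R ≈ 1574 × 1.11301 ≈ 1751.88 mg.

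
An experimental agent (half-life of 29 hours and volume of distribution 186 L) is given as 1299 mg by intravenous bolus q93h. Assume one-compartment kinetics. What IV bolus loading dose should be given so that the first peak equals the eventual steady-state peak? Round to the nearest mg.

1457 mg

f = (1/2)^(93/29) ≈ 0.108300; accumulation ratio R = 1/(1−f) ≈ 1.12145.
Loading dose to hit Cmax,ss on first dose: D_load = D_maint·R ≈ 1299 × 1.12145 ≈ 1456.76 mg.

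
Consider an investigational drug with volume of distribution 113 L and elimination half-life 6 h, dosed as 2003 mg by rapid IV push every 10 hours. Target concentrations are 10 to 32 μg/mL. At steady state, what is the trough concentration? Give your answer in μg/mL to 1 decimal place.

k = ln2/t½ = ln2/6 ≈ 0.115525 h⁻¹; fraction remaining f = e^(−kτ) = e^(−0.115525×10) ≈ 0.3150.
Accumulation ratio R = 1/(1 − f) ≈ 1/0.6850 ≈ 1.4599.
Each bolus raises the concentration by D/Vd = 2003/113 ≈ 17.726 μg/mL.
Cmax,ss = C₀/(1 − f) ≈ 17.726/0.6850 ≈ 25.877 μg/mL.
Steady-state trough Cmin,ss = Cmax,ss·f ≈ 25.877 × 0.3150 ≈ 8.151 μg/mL.
Trough 8.2 μg/mL vs MEC 10 μg/mL: subtherapeutic.

8.2 μg/mL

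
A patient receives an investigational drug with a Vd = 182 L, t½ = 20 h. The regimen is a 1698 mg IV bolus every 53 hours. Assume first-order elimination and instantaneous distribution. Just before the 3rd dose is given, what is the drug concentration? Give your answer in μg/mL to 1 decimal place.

f = (1/2)^(τ/t½) = (1/2)^(53/20) ≈ 0.1593.
C₀ = D/Vd = 1698/182 ≈ 9.330 μg/mL.
Before the 3rd dose, 2 doses have been given. Superposition: Cmin = C₀·(f + f²).
≈ 9.330 × (0.1593 + 0.0254) ≈ 9.330 × 0.1847 ≈ 1.723 μg/mL.

1.7 μg/mL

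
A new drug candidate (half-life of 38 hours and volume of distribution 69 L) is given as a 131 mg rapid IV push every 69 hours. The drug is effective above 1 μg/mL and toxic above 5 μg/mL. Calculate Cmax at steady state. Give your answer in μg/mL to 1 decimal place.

2.7 μg/mL

Over one 69-h interval, 69/38 ≈ 1.8158 half-lives elapse, leaving f ≈ 0.2840 of each dose.
At steady state, accumulation factor R = 1/(1 − e^(−kτ)) ≈ 1.3966.
Each bolus raises the concentration by D/Vd = 131/69 ≈ 1.899 μg/mL.
Cmax,ss = C₀/(1 − f) ≈ 1.899/0.7160 ≈ 2.652 μg/mL.
Peak 2.7 μg/mL vs MTC 5 μg/mL: below toxic threshold.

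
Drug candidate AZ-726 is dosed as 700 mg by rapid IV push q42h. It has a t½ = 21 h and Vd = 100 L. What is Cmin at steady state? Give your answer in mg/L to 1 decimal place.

The dosing interval is 2 half-lives, so f = 2^(−2) = 0.25.
Accumulation ratio R = 1/(1 − f) = 1/0.75 = 4/3.
Single-dose peak C₀ = D/Vd = 700/100 = 7 mg/L.
Steady-state peak Cmax,ss = C₀·R = 7 × 4/3 ≈ 9.333 mg/L.
Steady-state trough Cmin,ss = Cmax,ss·f ≈ 9.333 × 0.25 ≈ 2.333 mg/L.

2.3 mg/L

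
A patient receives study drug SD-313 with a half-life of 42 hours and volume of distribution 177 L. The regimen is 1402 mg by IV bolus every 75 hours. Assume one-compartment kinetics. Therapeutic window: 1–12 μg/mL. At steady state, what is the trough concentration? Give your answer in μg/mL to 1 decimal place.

3.2 μg/mL

k = ln2/t½ = ln2/42 ≈ 0.016504 h⁻¹; fraction remaining f = e^(−kτ) = e^(−0.016504×75) ≈ 0.2900.
Single-dose peak C₀ = D/Vd = 1402/177 ≈ 7.921 μg/mL.
Steady-state trough Cmin,ss = C₀·f/(1−f) ≈ 7.921 × 0.2900/0.7100 ≈ 3.235 μg/mL.
Trough 3.2 μg/mL vs MEC 1 μg/mL: adequate.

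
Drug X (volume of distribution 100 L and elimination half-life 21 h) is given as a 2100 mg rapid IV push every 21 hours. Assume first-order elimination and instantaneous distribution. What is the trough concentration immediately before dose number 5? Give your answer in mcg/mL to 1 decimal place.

f = (1/2)^(τ/t½) = (1/2)^(21/21) ≈ 0.5000.
C₀ = D/Vd = 2100/100 ≈ 21.000 mcg/mL.
Before the 5th dose, 4 doses have been given. Superposition: Cmin = C₀·(f + f² + … + f^4).
≈ 21.000 × (0.5000 + 0.2500 + 0.1250 + 0.0625) ≈ 21.000 × 0.9375 ≈ 19.688 mcg/mL.

19.7 mcg/mL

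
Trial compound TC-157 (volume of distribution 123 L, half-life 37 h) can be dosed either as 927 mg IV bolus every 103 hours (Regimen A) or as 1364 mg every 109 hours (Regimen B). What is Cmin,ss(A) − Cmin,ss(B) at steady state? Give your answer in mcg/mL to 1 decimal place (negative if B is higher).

Regimen A: f = (1/2)^(103/37) ≈ 0.1452; Cmin,ss = (927/123)·f/(1−f) ≈ 1.280 mcg/mL.
Regimen B: f = (1/2)^(109/37) ≈ 0.1298; Cmin,ss = (1364/123)·f/(1−f) ≈ 1.654 mcg/mL.
Difference ≈ 1.280 − 1.654 ≈ -0.374 mcg/mL.

-0.4 mcg/mL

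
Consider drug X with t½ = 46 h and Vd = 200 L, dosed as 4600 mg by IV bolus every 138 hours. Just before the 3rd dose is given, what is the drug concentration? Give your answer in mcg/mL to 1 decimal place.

3.2 mcg/mL

f = (1/2)^(τ/t½) = (1/2)^(138/46) ≈ 0.1250.
C₀ = D/Vd = 4600/200 ≈ 23.000 mcg/mL.
Before the 3rd dose, 2 doses have been given. Superposition: Cmin = C₀·(f + f²).
≈ 23.000 × (0.1250 + 0.0156) ≈ 23.000 × 0.1406 ≈ 3.234 mcg/mL.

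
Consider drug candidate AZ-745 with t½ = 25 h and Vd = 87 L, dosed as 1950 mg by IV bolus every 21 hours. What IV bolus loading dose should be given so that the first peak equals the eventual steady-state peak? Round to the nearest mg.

4418 mg

f = (1/2)^(21/25) ≈ 0.558644; accumulation ratio R = 1/(1−f) ≈ 2.26574.
Loading dose to hit Cmax,ss on first dose: D_load = D_maint·R ≈ 1950 × 2.26574 ≈ 4418.19 mg.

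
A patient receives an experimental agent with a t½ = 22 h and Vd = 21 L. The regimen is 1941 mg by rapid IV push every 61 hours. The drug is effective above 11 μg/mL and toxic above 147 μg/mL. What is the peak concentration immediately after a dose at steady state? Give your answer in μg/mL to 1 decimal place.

108.3 μg/mL

τ/t½ = 61/22 ≈ 2.7727, so fraction remaining f = (1/2)^(61/22) ≈ 0.1463.
At steady state, accumulation factor R = 1/(1 − e^(−kτ)) ≈ 1.1714.
Each bolus raises the concentration by D/Vd = 1941/21 ≈ 92.429 μg/mL.
Steady-state peak Cmax,ss = C₀·R ≈ 92.429 × 1.1714 ≈ 108.271 μg/mL.
Peak 108.3 μg/mL vs MTC 147 μg/mL: below toxic threshold.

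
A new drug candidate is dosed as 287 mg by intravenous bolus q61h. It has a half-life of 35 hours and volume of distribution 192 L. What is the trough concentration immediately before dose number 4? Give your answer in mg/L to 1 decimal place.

f = (1/2)^(τ/t½) = (1/2)^(61/35) ≈ 0.2988.
C₀ = D/Vd = 287/192 ≈ 1.495 mg/L.
Before the 4th dose, 3 doses have been given. Superposition: Cmin = C₀·(f + f² + … + f^3).
≈ 1.495 × (0.2988 + 0.0893 + 0.0267) ≈ 1.495 × 0.4148 ≈ 0.620 mg/L.

0.6 mg/L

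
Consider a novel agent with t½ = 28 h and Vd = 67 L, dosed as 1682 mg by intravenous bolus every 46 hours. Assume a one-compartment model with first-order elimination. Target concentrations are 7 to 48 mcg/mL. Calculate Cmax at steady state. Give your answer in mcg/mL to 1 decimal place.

k = ln2/t½ = ln2/28 ≈ 0.024755 h⁻¹; fraction remaining f = e^(−kτ) = e^(−0.024755×46) ≈ 0.3202.
At steady state, accumulation factor R = 1/(1 − e^(−kτ)) ≈ 1.4710.
Single-dose peak C₀ = D/Vd = 1682/67 ≈ 25.104 mcg/mL.
Cmax,ss = C₀/(1 − f) ≈ 25.104/0.6798 ≈ 36.929 mcg/mL.
Peak 36.9 mcg/mL vs MTC 48 mcg/mL: below toxic threshold.

36.9 mcg/mL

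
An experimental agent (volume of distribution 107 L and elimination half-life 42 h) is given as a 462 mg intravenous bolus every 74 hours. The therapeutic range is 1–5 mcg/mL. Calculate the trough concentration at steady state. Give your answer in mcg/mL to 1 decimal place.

τ/t½ = 74/42 ≈ 1.7619, so fraction remaining f = (1/2)^(74/42) ≈ 0.2949.
Accumulation ratio R = 1/(1 − f) ≈ 1/0.7051 ≈ 1.4182.
Single-dose peak C₀ = D/Vd = 462/107 ≈ 4.318 mcg/mL.
Steady-state peak Cmax,ss = C₀·R ≈ 4.318 × 1.4182 ≈ 6.124 mcg/mL.
One interval later, Cmin,ss = Cmax,ss·e^(−kτ) ≈ 6.124 × 0.2949 ≈ 1.806 mcg/mL.
Trough 1.8 mcg/mL vs MEC 1 mcg/mL: adequate.

1.8 mcg/mL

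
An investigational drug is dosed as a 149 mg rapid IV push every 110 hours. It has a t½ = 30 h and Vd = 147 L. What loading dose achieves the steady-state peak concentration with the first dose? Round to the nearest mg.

f = (1/2)^(110/30) ≈ 0.078745; accumulation ratio R = 1/(1−f) ≈ 1.08548.
Loading dose to hit Cmax,ss on first dose: D_load = D_maint·R ≈ 149 × 1.08548 ≈ 161.74 mg.

162 mg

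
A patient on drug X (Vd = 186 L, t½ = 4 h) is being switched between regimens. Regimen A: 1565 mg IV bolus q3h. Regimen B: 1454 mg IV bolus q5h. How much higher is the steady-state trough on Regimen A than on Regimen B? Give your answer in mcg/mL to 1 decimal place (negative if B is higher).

Regimen A: f = (1/2)^(3/4) ≈ 0.5946; Cmin,ss = (1565/186)·f/(1−f) ≈ 12.341 mcg/mL.
Regimen B: f = (1/2)^(5/4) ≈ 0.4204; Cmin,ss = (1454/186)·f/(1−f) ≈ 5.670 mcg/mL.
Difference ≈ 12.341 − 5.670 ≈ 6.671 mcg/mL.

6.7 mcg/mL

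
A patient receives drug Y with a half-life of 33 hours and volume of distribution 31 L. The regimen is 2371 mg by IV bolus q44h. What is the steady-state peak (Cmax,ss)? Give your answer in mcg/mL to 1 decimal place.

126.8 mcg/mL

k = ln2/t½ = ln2/33 ≈ 0.021004 h⁻¹; fraction remaining f = e^(−kτ) = e^(−0.021004×44) ≈ 0.3969.
At steady state, accumulation factor R = 1/(1 − e^(−kτ)) ≈ 1.6581.
Single-dose peak C₀ = D/Vd = 2371/31 ≈ 76.484 mcg/mL.
Steady-state peak Cmax,ss = C₀·R ≈ 76.484 × 1.6581 ≈ 126.818 mcg/mL.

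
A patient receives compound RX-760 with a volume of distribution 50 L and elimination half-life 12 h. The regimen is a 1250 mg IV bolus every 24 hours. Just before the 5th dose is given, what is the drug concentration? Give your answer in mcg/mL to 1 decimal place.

f = (1/2)^(τ/t½) = (1/2)^(24/12) ≈ 0.2500.
C₀ = D/Vd = 1250/50 ≈ 25.000 mcg/mL.
Before the 5th dose, 4 doses have been given. Superposition: Cmin = C₀·(f + f² + … + f^4).
≈ 25.000 × (0.2500 + 0.0625 + 0.0156 + 0.0039) ≈ 25.000 × 0.3320 ≈ 8.300 mcg/mL.

8.3 mcg/mL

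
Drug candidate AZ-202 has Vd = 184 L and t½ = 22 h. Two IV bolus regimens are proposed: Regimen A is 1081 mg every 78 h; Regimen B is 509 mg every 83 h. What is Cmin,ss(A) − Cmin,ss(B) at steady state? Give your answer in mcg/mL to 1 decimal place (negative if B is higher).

0.3 mcg/mL

Regimen A: f = (1/2)^(78/22) ≈ 0.0856; Cmin,ss = (1081/184)·f/(1−f) ≈ 0.550 mcg/mL.
Regimen B: f = (1/2)^(83/22) ≈ 0.0732; Cmin,ss = (509/184)·f/(1−f) ≈ 0.218 mcg/mL.
Difference ≈ 0.550 − 0.218 ≈ 0.332 mcg/mL.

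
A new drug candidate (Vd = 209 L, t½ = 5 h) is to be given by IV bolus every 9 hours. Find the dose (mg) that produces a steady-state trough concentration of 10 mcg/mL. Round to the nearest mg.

τ/t½ = 9/5 ≈ 1.8, so f = (1/2)^(9/5) ≈ 0.287175.
Cmin,ss = (D/Vd)·f/(1−f), so D = Cmin,ss·Vd·(1−f)/f.
D = 10 × 209 × (1−f)/f ≈ 10 × 209 × 2.48220 ≈ 5187.80 mg.

5188 mg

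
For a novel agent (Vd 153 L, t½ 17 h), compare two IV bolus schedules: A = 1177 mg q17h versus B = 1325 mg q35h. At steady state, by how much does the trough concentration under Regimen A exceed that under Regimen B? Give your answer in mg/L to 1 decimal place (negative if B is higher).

Regimen A: f = (1/2)^(17/17) ≈ 0.5000; Cmin,ss = (1177/153)·f/(1−f) ≈ 7.693 mg/L.
Regimen B: f = (1/2)^(35/17) ≈ 0.2400; Cmin,ss = (1325/153)·f/(1−f) ≈ 2.735 mg/L.
Difference ≈ 7.693 − 2.735 ≈ 4.958 mg/L.

5.0 mg/L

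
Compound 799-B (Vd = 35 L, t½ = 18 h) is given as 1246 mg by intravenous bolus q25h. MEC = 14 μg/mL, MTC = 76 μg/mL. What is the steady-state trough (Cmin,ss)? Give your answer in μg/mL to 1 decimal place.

k = ln2/t½ = ln2/18 ≈ 0.038508 h⁻¹; fraction remaining f = e^(−kτ) = e^(−0.038508×25) ≈ 0.3819.
Accumulation ratio R = 1/(1 − f) ≈ 1/0.6181 ≈ 1.6179.
Each bolus raises the concentration by D/Vd = 1246/35 ≈ 35.600 μg/mL.
Cmax,ss = C₀/(1 − f) ≈ 35.600/0.6181 ≈ 57.596 μg/mL.
Steady-state trough Cmin,ss = Cmax,ss·f ≈ 57.596 × 0.3819 ≈ 21.996 μg/mL.
Trough 22.0 μg/mL vs MEC 14 μg/mL: adequate.

22.0 μg/mL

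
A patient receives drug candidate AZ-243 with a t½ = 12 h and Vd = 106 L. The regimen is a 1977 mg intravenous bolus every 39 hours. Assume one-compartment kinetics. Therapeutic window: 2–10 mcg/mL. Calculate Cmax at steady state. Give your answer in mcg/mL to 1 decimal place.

20.8 mcg/mL

τ/t½ = 39/12 ≈ 3.25, so fraction remaining f = (1/2)^(39/12) ≈ 0.1051.
At steady state, accumulation factor R = 1/(1 − e^(−kτ)) ≈ 1.1174.
Each bolus raises the concentration by D/Vd = 1977/106 ≈ 18.651 mcg/mL.
Cmax,ss = C₀/(1 − f) ≈ 18.651/0.8949 ≈ 20.841 mcg/mL.
Peak 20.8 mcg/mL vs MTC 10 mcg/mL: exceeds toxic threshold.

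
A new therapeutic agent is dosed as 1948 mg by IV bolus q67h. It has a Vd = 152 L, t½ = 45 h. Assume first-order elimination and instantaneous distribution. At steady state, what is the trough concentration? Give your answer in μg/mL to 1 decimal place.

7.1 μg/mL

k = ln2/t½ = ln2/45 ≈ 0.015403 h⁻¹; fraction remaining f = e^(−kτ) = e^(−0.015403×67) ≈ 0.3563.
Accumulation ratio R = 1/(1 − f) ≈ 1/0.6437 ≈ 1.5535.
Each bolus raises the concentration by D/Vd = 1948/152 ≈ 12.816 μg/mL.
Steady-state peak Cmax,ss = C₀·R ≈ 12.816 × 1.5535 ≈ 19.910 μg/mL.
Steady-state trough Cmin,ss = Cmax,ss·f ≈ 19.910 × 0.3563 ≈ 7.094 μg/mL.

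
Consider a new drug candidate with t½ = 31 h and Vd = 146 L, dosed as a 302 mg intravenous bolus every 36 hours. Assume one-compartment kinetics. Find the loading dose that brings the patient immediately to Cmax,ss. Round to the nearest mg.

f = (1/2)^(36/31) ≈ 0.447112; accumulation ratio R = 1/(1−f) ≈ 1.80868.
Loading dose to hit Cmax,ss on first dose: D_load = D_maint·R ≈ 302 × 1.80868 ≈ 546.22 mg.

546 mg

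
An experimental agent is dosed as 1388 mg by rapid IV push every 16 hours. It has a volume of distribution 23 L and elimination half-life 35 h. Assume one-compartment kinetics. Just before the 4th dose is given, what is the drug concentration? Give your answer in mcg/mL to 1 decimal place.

f = (1/2)^(τ/t½) = (1/2)^(16/35) ≈ 0.7284.
C₀ = D/Vd = 1388/23 ≈ 60.348 mcg/mL.
Before the 4th dose, 3 doses have been given. Superposition: Cmin = C₀·(f + f² + … + f^3).
≈ 60.348 × (0.7284 + 0.5306 + 0.3865) ≈ 60.348 × 1.6455 ≈ 99.303 mcg/mL.

99.3 mcg/mL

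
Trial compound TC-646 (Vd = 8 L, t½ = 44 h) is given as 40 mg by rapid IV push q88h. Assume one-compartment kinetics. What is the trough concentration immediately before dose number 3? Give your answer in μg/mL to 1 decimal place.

1.6 μg/mL

f = (1/2)^(τ/t½) = (1/2)^(88/44) ≈ 0.2500.
C₀ = D/Vd = 40/8 ≈ 5.000 μg/mL.
Before the 3rd dose, 2 doses have been given. Superposition: Cmin = C₀·(f + f²).
≈ 5.000 × (0.2500 + 0.0625) ≈ 5.000 × 0.3125 ≈ 1.562 μg/mL.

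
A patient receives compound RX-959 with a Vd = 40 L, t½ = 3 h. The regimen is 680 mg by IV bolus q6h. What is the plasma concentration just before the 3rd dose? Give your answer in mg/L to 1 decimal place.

5.3 mg/L

f = (1/2)^(τ/t½) = (1/2)^(6/3) ≈ 0.2500.
C₀ = D/Vd = 680/40 ≈ 17.000 mg/L.
Before the 3rd dose, 2 doses have been given. Superposition: Cmin = C₀·(f + f²).
≈ 17.000 × (0.2500 + 0.0625) ≈ 17.000 × 0.3125 ≈ 5.312 mg/L.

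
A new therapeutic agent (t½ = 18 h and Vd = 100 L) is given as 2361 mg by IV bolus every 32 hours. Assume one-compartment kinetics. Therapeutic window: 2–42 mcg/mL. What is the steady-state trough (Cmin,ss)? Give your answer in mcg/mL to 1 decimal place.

9.7 mcg/mL

τ/t½ = 32/18 ≈ 1.7778, so fraction remaining f = (1/2)^(32/18) ≈ 0.2916.
Accumulation ratio R = 1/(1 − f) ≈ 1/0.7084 ≈ 1.4116.
Each bolus raises the concentration by D/Vd = 2361/100 ≈ 23.610 mcg/mL.
Steady-state peak Cmax,ss = C₀·R ≈ 23.610 × 1.4116 ≈ 33.328 mcg/mL.
One interval later, Cmin,ss = Cmax,ss·e^(−kτ) ≈ 33.328 × 0.2916 ≈ 9.718 mcg/mL.
Trough 9.7 mcg/mL vs MEC 2 mcg/mL: adequate.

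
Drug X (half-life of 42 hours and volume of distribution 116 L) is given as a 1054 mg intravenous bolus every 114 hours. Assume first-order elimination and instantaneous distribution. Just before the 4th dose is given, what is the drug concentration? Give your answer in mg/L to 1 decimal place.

1.6 mg/L

f = (1/2)^(τ/t½) = (1/2)^(114/42) ≈ 0.1524.
C₀ = D/Vd = 1054/116 ≈ 9.086 mg/L.
Before the 4th dose, 3 doses have been given. Superposition: Cmin = C₀·(f + f² + … + f^3).
≈ 9.086 × (0.1524 + 0.0232 + 0.0035) ≈ 9.086 × 0.1791 ≈ 1.627 mg/L.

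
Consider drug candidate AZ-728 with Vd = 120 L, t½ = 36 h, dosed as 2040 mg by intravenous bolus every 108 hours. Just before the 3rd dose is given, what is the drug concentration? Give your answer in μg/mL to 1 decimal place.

f = (1/2)^(τ/t½) = (1/2)^(108/36) ≈ 0.1250.
C₀ = D/Vd = 2040/120 ≈ 17.000 μg/mL.
Before the 3rd dose, 2 doses have been given. Superposition: Cmin = C₀·(f + f²).
≈ 17.000 × (0.1250 + 0.0156) ≈ 17.000 × 0.1406 ≈ 2.390 μg/mL.

2.4 μg/mL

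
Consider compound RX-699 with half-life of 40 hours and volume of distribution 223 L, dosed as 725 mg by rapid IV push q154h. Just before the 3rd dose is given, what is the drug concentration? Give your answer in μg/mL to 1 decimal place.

0.2 μg/mL

f = (1/2)^(τ/t½) = (1/2)^(154/40) ≈ 0.0693.
C₀ = D/Vd = 725/223 ≈ 3.251 μg/mL.
Before the 3rd dose, 2 doses have been given. Superposition: Cmin = C₀·(f + f²).
≈ 3.251 × (0.0693 + 0.0048) ≈ 3.251 × 0.0741 ≈ 0.241 μg/mL.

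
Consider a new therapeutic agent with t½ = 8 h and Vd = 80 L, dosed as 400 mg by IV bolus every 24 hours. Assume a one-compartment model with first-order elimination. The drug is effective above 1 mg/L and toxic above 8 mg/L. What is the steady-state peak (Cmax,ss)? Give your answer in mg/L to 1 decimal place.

5.7 mg/L

τ = 24 h = 3 half-lives, so f = (1/2)^3 = 0.125.
Accumulation ratio R = 1/(1 − f) = 1/0.875 = 8/7.
Single-dose peak C₀ = D/Vd = 400/80 = 5 mg/L.
Steady-state peak Cmax,ss = C₀·R = 5 × 8/7 ≈ 5.714 mg/L.
Peak 5.7 mg/L vs MTC 8 mg/L: below toxic threshold.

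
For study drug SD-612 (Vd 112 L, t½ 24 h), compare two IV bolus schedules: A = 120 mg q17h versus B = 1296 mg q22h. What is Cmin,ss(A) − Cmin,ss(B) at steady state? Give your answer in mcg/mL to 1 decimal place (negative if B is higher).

Regimen A: f = (1/2)^(17/24) ≈ 0.6120; Cmin,ss = (120/112)·f/(1−f) ≈ 1.690 mcg/mL.
Regimen B: f = (1/2)^(22/24) ≈ 0.5297; Cmin,ss = (1296/112)·f/(1−f) ≈ 13.033 mcg/mL.
Difference ≈ 1.690 − 13.033 ≈ -11.343 mcg/mL.

-11.3 mcg/mL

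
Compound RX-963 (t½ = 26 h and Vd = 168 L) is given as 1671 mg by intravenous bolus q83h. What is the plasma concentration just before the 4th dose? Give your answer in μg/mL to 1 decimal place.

f = (1/2)^(τ/t½) = (1/2)^(83/26) ≈ 0.1094.
C₀ = D/Vd = 1671/168 ≈ 9.946 μg/mL.
Before the 4th dose, 3 doses have been given. Superposition: Cmin = C₀·(f + f² + … + f^3).
≈ 9.946 × (0.1094 + 0.0120 + 0.0013) ≈ 9.946 × 0.1227 ≈ 1.220 μg/mL.

1.2 μg/mL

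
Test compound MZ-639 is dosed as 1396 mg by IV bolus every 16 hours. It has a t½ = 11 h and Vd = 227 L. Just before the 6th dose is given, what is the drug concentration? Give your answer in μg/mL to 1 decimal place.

f = (1/2)^(τ/t½) = (1/2)^(16/11) ≈ 0.3649.
C₀ = D/Vd = 1396/227 ≈ 6.150 μg/mL.
Before the 6th dose, 5 doses have been given. Superposition: Cmin = C₀·(f + f² + … + f^5).
≈ 6.150 × (0.3649 + 0.1332 + 0.0486 + 0.0177 + 0.0065) ≈ 6.150 × 0.5709 ≈ 3.511 μg/mL.

3.5 μg/mL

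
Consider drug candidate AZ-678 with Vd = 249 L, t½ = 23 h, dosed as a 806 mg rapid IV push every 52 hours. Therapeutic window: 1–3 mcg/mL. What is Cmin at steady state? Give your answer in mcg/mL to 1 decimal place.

Over one 52-h interval, 52/23 ≈ 2.2609 half-lives elapse, leaving f ≈ 0.2086 of each dose.
Accumulation ratio R = 1/(1 − f) ≈ 1/0.7914 ≈ 1.2636.
Each bolus raises the concentration by D/Vd = 806/249 ≈ 3.237 mcg/mL.
Steady-state peak Cmax,ss = C₀·R ≈ 3.237 × 1.2636 ≈ 4.090 mcg/mL.
One interval later, Cmin,ss = Cmax,ss·e^(−kτ) ≈ 4.090 × 0.2086 ≈ 0.853 mcg/mL.
Trough 0.9 mcg/mL vs MEC 1 mcg/mL: subtherapeutic.

0.9 mcg/mL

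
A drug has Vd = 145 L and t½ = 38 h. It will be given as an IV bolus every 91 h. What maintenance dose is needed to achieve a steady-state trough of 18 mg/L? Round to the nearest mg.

11115 mg

τ/t½ = 91/38 ≈ 2.3947, so f = (1/2)^(91/38) ≈ 0.190157.
Cmin,ss = (D/Vd)·f/(1−f), so D = Cmin,ss·Vd·(1−f)/f.
D = 18 × 145 × (1−f)/f ≈ 18 × 145 × 4.25881 ≈ 11115.49 mg.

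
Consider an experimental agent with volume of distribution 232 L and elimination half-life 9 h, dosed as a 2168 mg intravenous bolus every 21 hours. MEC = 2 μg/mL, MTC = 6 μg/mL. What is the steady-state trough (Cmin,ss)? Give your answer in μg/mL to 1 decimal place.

2.3 μg/mL

τ/t½ = 21/9 ≈ 2.3333, so fraction remaining f = (1/2)^(21/9) ≈ 0.1984.
Accumulation ratio R = 1/(1 − f) ≈ 1/0.8016 ≈ 1.2475.
Each bolus raises the concentration by D/Vd = 2168/232 ≈ 9.345 μg/mL.
Cmax,ss = C₀/(1 − f) ≈ 9.345/0.8016 ≈ 11.658 μg/mL.
Steady-state trough Cmin,ss = Cmax,ss·f ≈ 11.658 × 0.1984 ≈ 2.313 μg/mL.
Trough 2.3 μg/mL vs MEC 2 μg/mL: adequate.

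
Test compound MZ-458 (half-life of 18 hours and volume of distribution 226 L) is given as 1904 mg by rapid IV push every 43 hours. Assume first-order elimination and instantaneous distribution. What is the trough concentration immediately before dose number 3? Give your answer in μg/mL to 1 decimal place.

1.9 μg/mL

f = (1/2)^(τ/t½) = (1/2)^(43/18) ≈ 0.1909.
C₀ = D/Vd = 1904/226 ≈ 8.425 μg/mL.
Before the 3rd dose, 2 doses have been given. Superposition: Cmin = C₀·(f + f²).
≈ 8.425 × (0.1909 + 0.0364) ≈ 8.425 × 0.2273 ≈ 1.915 μg/mL.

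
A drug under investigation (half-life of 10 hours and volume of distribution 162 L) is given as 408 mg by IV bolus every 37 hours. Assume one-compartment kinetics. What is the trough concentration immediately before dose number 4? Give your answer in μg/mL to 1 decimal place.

0.2 μg/mL

f = (1/2)^(τ/t½) = (1/2)^(37/10) ≈ 0.0769.
C₀ = D/Vd = 408/162 ≈ 2.519 μg/mL.
Before the 4th dose, 3 doses have been given. Superposition: Cmin = C₀·(f + f² + … + f^3).
≈ 2.519 × (0.0769 + 0.0059 + 0.0005) ≈ 2.519 × 0.0833 ≈ 0.210 μg/mL.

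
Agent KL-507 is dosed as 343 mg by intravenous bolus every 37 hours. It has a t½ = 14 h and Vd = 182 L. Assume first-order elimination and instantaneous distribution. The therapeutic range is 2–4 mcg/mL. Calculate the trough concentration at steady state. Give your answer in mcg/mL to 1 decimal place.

0.4 mcg/mL

Over one 37-h interval, 37/14 ≈ 2.6429 half-lives elapse, leaving f ≈ 0.1601 of each dose.
At steady state, accumulation factor R = 1/(1 − e^(−kτ)) ≈ 1.1906.
Each bolus raises the concentration by D/Vd = 343/182 ≈ 1.885 mcg/mL.
Cmax,ss = C₀/(1 − f) ≈ 1.885/0.8399 ≈ 2.244 mcg/mL.
Steady-state trough Cmin,ss = Cmax,ss·f ≈ 2.244 × 0.1601 ≈ 0.359 mcg/mL.
Trough 0.4 mcg/mL vs MEC 2 mcg/mL: subtherapeutic.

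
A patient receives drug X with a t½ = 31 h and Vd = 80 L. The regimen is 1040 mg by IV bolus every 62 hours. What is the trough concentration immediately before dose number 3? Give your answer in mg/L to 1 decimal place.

4.1 mg/L

f = (1/2)^(τ/t½) = (1/2)^(62/31) ≈ 0.2500.
C₀ = D/Vd = 1040/80 ≈ 13.000 mg/L.
Before the 3rd dose, 2 doses have been given. Superposition: Cmin = C₀·(f + f²).
≈ 13.000 × (0.2500 + 0.0625) ≈ 13.000 × 0.3125 ≈ 4.062 mg/L.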